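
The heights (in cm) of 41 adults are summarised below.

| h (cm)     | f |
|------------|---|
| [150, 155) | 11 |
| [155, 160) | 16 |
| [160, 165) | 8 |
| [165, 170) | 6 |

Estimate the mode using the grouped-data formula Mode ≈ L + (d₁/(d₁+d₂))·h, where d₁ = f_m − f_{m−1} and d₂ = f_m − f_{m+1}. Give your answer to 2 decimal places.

Modal class: [155, 160) (highest frequency 16).
d₁ = 16 − 11 = 5, d₂ = 16 − 8 = 8
Mode ≈ 155 + (5/(5+8)) × 5 = 155 + 1.9231 = 156.9231

156.92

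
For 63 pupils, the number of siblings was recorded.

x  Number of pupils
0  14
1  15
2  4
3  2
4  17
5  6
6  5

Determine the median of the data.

2

Cumulative frequencies: 14, 29, 33, 35, 52, 58, 63
n = 63, so the median is the value in position (n+1)/2 = 32.
Position 32 falls at value 2.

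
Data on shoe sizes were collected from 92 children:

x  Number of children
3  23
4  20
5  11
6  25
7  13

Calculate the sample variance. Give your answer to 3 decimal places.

2.050

Values: 3, 4, 5, 6, 7
n = 92, Σfx = 445, mean = 4.8370
Σfx² = 2339
Σf(x − x̄)² = Σfx² − (Σfx)²/n = 2339 − 445²/92 = 186.5543
Sample variance = 186.5543 / 91 = 2.0500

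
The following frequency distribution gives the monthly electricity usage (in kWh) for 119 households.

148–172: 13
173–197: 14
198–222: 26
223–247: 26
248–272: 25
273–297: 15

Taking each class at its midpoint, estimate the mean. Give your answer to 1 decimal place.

Midpoints: 160, 185, 210, 235, 260, 285
Σfm = 13×160 + 14×185 + 26×210 + 26×235 + 25×260 + 15×285 = 27015
n = Σf = 119
Mean = 27015 / 119 = 227.0168

227.0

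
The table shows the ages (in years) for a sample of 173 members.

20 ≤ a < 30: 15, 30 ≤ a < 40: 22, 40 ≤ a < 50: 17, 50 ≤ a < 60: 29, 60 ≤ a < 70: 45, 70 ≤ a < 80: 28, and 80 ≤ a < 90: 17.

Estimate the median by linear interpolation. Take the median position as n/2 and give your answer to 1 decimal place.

60.8

Cumulative frequencies: 15, 37, 54, 83, 128, 156, 173
n = 173; position = n/2 = 86.5.
This falls in the class 60 ≤ a < 70: L = 60, F = 83, f = 45, h = 10.
Median ≈ 60 + ((86.5 − 83) / 45) × 10 = 60.7778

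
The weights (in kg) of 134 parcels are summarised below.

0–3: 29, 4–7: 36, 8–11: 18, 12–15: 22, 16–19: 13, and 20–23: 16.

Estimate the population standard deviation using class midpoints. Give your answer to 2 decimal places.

6.65

Midpoints: 1.5, 5.5, 9.5, 13.5, 17.5, 21.5
n = 134, Σfm = 1281, mean = 9.5597
Σfm² = 18165.5
Σf(m − x̄)² = Σfm² − (Σfm)²/n = 18165.5 − 1281²/134 = 5919.5224
Population variance = 5919.5224 / 134 = 44.1755
Standard deviation = √44.1755 = 6.6465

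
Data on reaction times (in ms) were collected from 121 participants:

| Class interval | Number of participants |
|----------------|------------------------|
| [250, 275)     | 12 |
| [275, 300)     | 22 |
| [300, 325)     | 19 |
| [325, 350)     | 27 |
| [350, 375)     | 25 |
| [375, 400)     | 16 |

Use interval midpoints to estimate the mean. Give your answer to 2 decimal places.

Midpoints: 262.5, 287.5, 312.5, 337.5, 362.5, 387.5
Σfm = 12×262.5 + 22×287.5 + 19×312.5 + 27×337.5 + 25×362.5 + 16×387.5 = 39787.5
n = Σf = 121
Mean = 39787.5 / 121 = 328.8223

328.82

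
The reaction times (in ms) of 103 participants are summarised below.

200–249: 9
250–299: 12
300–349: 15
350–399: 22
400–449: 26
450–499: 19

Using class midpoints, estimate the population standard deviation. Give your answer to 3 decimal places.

77.265

Midpoints: 224.5, 274.5, 324.5, 374.5, 424.5, 474.5
n = 103, Σfm = 38473.5, mean = 373.5291
Σfm² = 14985875.75
Σf(m − x̄)² = Σfm² − (Σfm)²/n = 14985875.75 − 38473.5²/103 = 614902.9126
Population variance = 614902.9126 / 103 = 5969.9312
Standard deviation = √5969.9312 = 77.2653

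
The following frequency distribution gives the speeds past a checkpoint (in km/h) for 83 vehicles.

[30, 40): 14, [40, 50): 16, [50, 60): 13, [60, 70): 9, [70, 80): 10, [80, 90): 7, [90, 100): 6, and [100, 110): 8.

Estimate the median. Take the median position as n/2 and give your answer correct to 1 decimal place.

58.8

Cumulative frequencies: 14, 30, 43, 52, 62, 69, 75, 83
n = 83; position = n/2 = 41.5.
This falls in the class [50, 60): L = 50, F = 30, f = 13, h = 10.
Median ≈ 50 + ((41.5 − 30) / 13) × 10 = 58.8462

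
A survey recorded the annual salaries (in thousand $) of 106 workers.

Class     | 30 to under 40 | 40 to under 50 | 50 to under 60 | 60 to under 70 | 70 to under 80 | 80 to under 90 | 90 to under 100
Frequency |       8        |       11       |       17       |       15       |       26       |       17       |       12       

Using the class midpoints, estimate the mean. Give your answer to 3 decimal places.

68.113

Midpoints: 35, 45, 55, 65, 75, 85, 95
Σfm = 8×35 + 11×45 + 17×55 + 15×65 + 26×75 + 17×85 + 12×95 = 7220
n = Σf = 106
Mean = 7220 / 106 = 68.1132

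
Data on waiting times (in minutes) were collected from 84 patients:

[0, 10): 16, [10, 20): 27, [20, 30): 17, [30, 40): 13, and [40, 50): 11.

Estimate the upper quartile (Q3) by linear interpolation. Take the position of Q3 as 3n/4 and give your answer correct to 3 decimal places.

Cumulative frequencies: 16, 43, 60, 73, 84
n = 84; position = 3n/4 = 63.
This falls in the class [30, 40): L = 30, F = 60, f = 13, h = 10.
Upper quartile ≈ 30 + ((63 − 60) / 13) × 10 = 32.3077

32.308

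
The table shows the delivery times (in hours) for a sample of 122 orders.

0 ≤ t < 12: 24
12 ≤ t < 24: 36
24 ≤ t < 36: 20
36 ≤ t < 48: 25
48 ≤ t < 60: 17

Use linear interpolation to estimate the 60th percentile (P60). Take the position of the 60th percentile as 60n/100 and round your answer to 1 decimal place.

31.9

Cumulative frequencies: 24, 60, 80, 105, 122
n = 122; position = 60n/100 = 73.2.
This falls in the class 24 ≤ t < 36: L = 24, F = 60, f = 20, h = 12.
60th percentile ≈ 24 + ((73.2 − 60) / 20) × 12 = 31.9200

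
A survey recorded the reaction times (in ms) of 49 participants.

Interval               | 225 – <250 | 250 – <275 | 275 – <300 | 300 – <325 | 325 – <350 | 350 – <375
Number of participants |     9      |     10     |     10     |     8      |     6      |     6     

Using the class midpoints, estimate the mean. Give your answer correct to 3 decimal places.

292.602

Midpoints: 237.5, 262.5, 287.5, 312.5, 337.5, 362.5
Σfm = 9×237.5 + 10×262.5 + 10×287.5 + 8×312.5 + 6×337.5 + 6×362.5 = 14337.5
n = Σf = 49
Mean = 14337.5 / 49 = 292.6020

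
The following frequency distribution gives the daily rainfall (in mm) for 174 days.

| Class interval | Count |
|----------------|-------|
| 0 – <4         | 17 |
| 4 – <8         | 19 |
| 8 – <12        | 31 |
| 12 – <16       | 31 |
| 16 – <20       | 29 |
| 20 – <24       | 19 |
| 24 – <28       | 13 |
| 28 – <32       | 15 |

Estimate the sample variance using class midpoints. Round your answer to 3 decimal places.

Midpoints: 2, 6, 10, 14, 18, 22, 26, 30
n = 174, Σfm = 2620, mean = 15.0575
Σfm² = 50808
Σf(m − x̄)² = Σfm² − (Σfm)²/n = 50808 − 2620²/174 = 11357.4253
Sample variance = 11357.4253 / 173 = 65.6499

65.650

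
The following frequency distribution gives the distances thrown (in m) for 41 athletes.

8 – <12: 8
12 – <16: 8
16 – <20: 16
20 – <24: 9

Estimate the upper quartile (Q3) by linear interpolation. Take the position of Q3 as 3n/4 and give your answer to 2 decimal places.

19.69

Cumulative frequencies: 8, 16, 32, 41
n = 41; position = 3n/4 = 30.75.
This falls in the class 16 – <20: L = 16, F = 16, f = 16, h = 4.
Upper quartile ≈ 16 + ((30.75 − 16) / 16) × 4 = 19.6875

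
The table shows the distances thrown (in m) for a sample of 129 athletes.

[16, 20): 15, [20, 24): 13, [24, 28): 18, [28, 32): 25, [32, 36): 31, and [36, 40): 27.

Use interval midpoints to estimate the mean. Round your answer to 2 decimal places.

29.88

Midpoints: 18, 22, 26, 30, 34, 38
Σfm = 15×18 + 13×22 + 18×26 + 25×30 + 31×34 + 27×38 = 3854
n = Σf = 129
Mean = 3854 / 129 = 29.8760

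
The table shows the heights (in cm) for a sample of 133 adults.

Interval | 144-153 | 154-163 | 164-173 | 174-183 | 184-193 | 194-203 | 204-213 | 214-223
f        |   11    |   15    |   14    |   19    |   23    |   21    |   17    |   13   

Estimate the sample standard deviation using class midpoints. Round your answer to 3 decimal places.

Midpoints: 148.5, 158.5, 168.5, 178.5, 188.5, 198.5, 208.5, 218.5
n = 133, Σfm = 24650.5, mean = 185.3421
Σfm² = 4626649.25
Σf(m − x̄)² = Σfm² − (Σfm)²/n = 4626649.25 − 24650.5²/133 = 57873.6842
Sample variance = 57873.6842 / 132 = 438.4370
Standard deviation = √438.4370 = 20.9389

20.939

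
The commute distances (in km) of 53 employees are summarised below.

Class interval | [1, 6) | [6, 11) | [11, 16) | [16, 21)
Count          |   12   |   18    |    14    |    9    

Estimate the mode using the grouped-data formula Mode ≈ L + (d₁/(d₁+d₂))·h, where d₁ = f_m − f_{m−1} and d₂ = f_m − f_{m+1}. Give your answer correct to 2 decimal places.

9.00

Modal class: [6, 11) (highest frequency 18).
d₁ = 18 − 12 = 6, d₂ = 18 − 14 = 4
Mode ≈ 6 + (6/(6+4)) × 5 = 6 + 3.0000 = 9.0000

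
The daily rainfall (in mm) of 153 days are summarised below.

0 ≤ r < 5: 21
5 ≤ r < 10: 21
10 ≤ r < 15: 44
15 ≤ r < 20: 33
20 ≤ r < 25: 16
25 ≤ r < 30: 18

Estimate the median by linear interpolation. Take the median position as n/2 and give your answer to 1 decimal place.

Cumulative frequencies: 21, 42, 86, 119, 135, 153
n = 153; position = n/2 = 76.5.
This falls in the class 10 ≤ r < 15: L = 10, F = 42, f = 44, h = 5.
Median ≈ 10 + ((76.5 − 42) / 44) × 5 = 13.9205

13.9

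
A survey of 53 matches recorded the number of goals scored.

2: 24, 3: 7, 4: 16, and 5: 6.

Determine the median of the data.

3

Cumulative frequencies: 24, 31, 47, 53
n = 53, so the median is the value in position (n+1)/2 = 27.
Position 27 falls at value 3.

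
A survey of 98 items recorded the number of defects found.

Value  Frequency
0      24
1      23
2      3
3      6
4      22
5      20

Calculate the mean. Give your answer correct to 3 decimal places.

Values: 0, 1, 2, 3, 4, 5
Σfx = 24×0 + 23×1 + 3×2 + 6×3 + 22×4 + 20×5 = 235
n = Σf = 98
Mean = 235 / 98 = 2.3980

2.398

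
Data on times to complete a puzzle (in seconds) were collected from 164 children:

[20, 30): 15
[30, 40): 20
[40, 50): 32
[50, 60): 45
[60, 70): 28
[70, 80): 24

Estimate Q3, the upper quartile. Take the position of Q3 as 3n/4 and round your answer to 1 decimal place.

63.9

Cumulative frequencies: 15, 35, 67, 112, 140, 164
n = 164; position = 3n/4 = 123.
This falls in the class [60, 70): L = 60, F = 112, f = 28, h = 10.
Upper quartile ≈ 60 + ((123 − 112) / 28) × 10 = 63.9286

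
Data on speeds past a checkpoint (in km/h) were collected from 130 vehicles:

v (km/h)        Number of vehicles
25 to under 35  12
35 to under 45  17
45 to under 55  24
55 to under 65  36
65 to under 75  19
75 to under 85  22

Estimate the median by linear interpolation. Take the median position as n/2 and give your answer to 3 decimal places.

Cumulative frequencies: 12, 29, 53, 89, 108, 130
n = 130; position = n/2 = 65.
This falls in the class 55 to under 65: L = 55, F = 53, f = 36, h = 10.
Median ≈ 55 + ((65 − 53) / 36) × 10 = 58.3333

58.333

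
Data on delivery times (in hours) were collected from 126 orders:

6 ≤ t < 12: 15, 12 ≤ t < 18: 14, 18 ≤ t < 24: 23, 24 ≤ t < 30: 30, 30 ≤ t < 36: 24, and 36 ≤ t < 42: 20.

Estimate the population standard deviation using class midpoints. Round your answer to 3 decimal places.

Midpoints: 9, 15, 21, 27, 33, 39
n = 126, Σfm = 3210, mean = 25.4762
Σfm² = 92934
Σf(m − x̄)² = Σfm² − (Σfm)²/n = 92934 − 3210²/126 = 11155.4286
Population variance = 11155.4286 / 126 = 88.5351
Standard deviation = √88.5351 = 9.4093

9.409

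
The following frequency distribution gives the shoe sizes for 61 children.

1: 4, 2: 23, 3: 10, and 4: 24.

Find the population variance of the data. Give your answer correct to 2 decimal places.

Values: 1, 2, 3, 4
n = 61, Σfx = 176, mean = 2.8852
Σfx² = 570
Σf(x − x̄)² = Σfx² − (Σfx)²/n = 570 − 176²/61 = 62.1967
Population variance = 62.1967 / 61 = 1.0196

1.02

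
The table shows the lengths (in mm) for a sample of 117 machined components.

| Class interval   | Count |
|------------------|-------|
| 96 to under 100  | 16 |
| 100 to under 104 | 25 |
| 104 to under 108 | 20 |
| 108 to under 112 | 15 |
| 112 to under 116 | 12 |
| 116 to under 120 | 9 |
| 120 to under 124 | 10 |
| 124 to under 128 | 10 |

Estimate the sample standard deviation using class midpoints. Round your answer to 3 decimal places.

Midpoints: 98, 102, 106, 110, 114, 118, 122, 126
n = 117, Σfm = 12798, mean = 109.3846
Σfm² = 1408852
Σf(m − x̄)² = Σfm² − (Σfm)²/n = 1408852 − 12798²/117 = 8947.6923
Sample variance = 8947.6923 / 116 = 77.1353
Standard deviation = √77.1353 = 8.7827

8.783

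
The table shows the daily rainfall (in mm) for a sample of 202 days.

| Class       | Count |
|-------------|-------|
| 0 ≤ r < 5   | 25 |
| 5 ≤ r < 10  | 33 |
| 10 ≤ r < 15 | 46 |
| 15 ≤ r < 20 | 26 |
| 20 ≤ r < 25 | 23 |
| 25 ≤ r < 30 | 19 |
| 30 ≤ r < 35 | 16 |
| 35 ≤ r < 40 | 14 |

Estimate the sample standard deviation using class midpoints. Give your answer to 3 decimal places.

Midpoints: 2.5, 7.5, 12.5, 17.5, 22.5, 27.5, 32.5, 37.5
n = 202, Σfm = 3425, mean = 16.9554
Σfm² = 79762.5
Σf(m − x̄)² = Σfm² − (Σfm)²/n = 79762.5 − 3425²/202 = 21690.0990
Sample variance = 21690.0990 / 201 = 107.9109
Standard deviation = √107.9109 = 10.3880

10.388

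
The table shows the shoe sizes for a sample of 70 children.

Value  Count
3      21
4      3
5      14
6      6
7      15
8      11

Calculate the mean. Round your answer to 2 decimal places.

5.34

Values: 3, 4, 5, 6, 7, 8
Σfx = 21×3 + 3×4 + 14×5 + 6×6 + 15×7 + 11×8 = 374
n = Σf = 70
Mean = 374 / 70 = 5.3429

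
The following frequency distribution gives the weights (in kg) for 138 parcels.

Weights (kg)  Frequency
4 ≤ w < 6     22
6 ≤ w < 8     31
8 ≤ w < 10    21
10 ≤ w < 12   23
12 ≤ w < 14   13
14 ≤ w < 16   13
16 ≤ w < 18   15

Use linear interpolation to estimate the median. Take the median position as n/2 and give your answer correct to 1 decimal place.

Cumulative frequencies: 22, 53, 74, 97, 110, 123, 138
n = 138; position = n/2 = 69.
This falls in the class 8 ≤ w < 10: L = 8, F = 53, f = 21, h = 2.
Median ≈ 8 + ((69 − 53) / 21) × 2 = 9.5238

9.5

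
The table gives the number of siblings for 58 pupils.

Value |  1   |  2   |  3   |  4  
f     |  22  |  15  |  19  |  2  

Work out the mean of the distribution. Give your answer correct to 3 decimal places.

2.017

Values: 1, 2, 3, 4
Σfx = 22×1 + 15×2 + 19×3 + 2×4 = 117
n = Σf = 58
Mean = 117 / 58 = 2.0172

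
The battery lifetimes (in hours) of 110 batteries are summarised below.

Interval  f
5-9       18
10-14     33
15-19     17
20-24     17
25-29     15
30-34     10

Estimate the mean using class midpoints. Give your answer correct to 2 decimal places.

17.36

Midpoints: 7, 12, 17, 22, 27, 32
Σfm = 18×7 + 33×12 + 17×17 + 17×22 + 15×27 + 10×32 = 1910
n = Σf = 110
Mean = 1910 / 110 = 17.3636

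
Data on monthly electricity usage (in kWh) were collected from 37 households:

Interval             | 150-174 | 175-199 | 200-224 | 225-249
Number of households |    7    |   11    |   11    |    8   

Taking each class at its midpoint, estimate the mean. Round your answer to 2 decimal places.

200.51

Midpoints: 162, 187, 212, 237
Σfm = 7×162 + 11×187 + 11×212 + 8×237 = 7419
n = Σf = 37
Mean = 7419 / 37 = 200.5135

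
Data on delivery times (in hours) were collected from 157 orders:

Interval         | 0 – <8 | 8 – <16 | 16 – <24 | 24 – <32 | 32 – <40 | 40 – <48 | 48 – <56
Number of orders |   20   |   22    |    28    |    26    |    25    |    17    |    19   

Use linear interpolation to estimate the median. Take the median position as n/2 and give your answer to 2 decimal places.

26.62

Cumulative frequencies: 20, 42, 70, 96, 121, 138, 157
n = 157; position = n/2 = 78.5.
This falls in the class 24 – <32: L = 24, F = 70, f = 26, h = 8.
Median ≈ 24 + ((78.5 − 70) / 26) × 8 = 26.6154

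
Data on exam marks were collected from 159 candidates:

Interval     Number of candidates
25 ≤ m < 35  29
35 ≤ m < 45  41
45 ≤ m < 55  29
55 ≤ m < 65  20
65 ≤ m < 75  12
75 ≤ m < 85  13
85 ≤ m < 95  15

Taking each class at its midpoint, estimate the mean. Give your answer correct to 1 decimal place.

52.8

Midpoints: 30, 40, 50, 60, 70, 80, 90
Σfm = 29×30 + 41×40 + 29×50 + 20×60 + 12×70 + 13×80 + 15×90 = 8390
n = Σf = 159
Mean = 8390 / 159 = 52.7673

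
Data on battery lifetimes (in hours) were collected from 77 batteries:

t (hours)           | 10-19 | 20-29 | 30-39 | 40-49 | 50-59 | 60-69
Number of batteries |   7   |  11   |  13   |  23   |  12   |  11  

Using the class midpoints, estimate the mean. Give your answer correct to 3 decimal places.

41.643

Midpoints: 14.5, 24.5, 34.5, 44.5, 54.5, 64.5
Σfm = 7×14.5 + 11×24.5 + 13×34.5 + 23×44.5 + 12×54.5 + 11×64.5 = 3206.5
n = Σf = 77
Mean = 3206.5 / 77 = 41.6429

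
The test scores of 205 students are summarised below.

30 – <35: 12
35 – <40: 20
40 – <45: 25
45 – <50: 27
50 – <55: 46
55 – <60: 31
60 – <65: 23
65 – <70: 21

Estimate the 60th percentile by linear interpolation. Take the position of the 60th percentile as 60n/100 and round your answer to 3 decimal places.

54.239

Cumulative frequencies: 12, 32, 57, 84, 130, 161, 184, 205
n = 205; position = 60n/100 = 123.
This falls in the class 50 – <55: L = 50, F = 84, f = 46, h = 5.
60th percentile ≈ 50 + ((123 − 84) / 46) × 5 = 54.2391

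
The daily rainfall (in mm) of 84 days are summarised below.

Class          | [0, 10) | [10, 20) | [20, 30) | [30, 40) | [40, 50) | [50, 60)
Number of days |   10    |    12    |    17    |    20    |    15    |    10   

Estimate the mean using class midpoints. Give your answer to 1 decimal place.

30.7

Midpoints: 5, 15, 25, 35, 45, 55
Σfm = 10×5 + 12×15 + 17×25 + 20×35 + 15×45 + 10×55 = 2580
n = Σf = 84
Mean = 2580 / 84 = 30.7143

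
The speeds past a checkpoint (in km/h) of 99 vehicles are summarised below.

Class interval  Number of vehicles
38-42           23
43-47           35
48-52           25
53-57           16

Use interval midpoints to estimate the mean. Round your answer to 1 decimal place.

46.7

Midpoints: 40, 45, 50, 55
Σfm = 23×40 + 35×45 + 25×50 + 16×55 = 4625
n = Σf = 99
Mean = 4625 / 99 = 46.7172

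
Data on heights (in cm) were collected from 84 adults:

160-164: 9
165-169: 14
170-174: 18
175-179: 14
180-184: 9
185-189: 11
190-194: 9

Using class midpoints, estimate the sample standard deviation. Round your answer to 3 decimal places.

9.287

Midpoints: 162, 167, 172, 177, 182, 187, 192
n = 84, Σfm = 14793, mean = 176.1071
Σfm² = 2612311
Σf(m − x̄)² = Σfm² − (Σfm)²/n = 2612311 − 14793²/84 = 7158.0357
Sample variance = 7158.0357 / 83 = 86.2414
Standard deviation = √86.2414 = 9.2866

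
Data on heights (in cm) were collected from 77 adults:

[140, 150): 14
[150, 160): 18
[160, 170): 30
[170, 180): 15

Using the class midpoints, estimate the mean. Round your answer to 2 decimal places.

Midpoints: 145, 155, 165, 175
Σfm = 14×145 + 18×155 + 30×165 + 15×175 = 12395
n = Σf = 77
Mean = 12395 / 77 = 160.9740

160.97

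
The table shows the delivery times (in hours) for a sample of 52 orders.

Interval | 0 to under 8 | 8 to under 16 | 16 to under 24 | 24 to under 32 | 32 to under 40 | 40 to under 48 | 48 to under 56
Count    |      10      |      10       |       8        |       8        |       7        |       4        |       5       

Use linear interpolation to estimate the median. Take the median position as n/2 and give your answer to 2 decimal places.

Cumulative frequencies: 10, 20, 28, 36, 43, 47, 52
n = 52; position = n/2 = 26.
This falls in the class 16 to under 24: L = 16, F = 20, f = 8, h = 8.
Median ≈ 16 + ((26 − 20) / 8) × 8 = 22.0000

22.00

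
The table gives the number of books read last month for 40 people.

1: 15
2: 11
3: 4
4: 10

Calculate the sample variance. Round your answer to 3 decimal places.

Values: 1, 2, 3, 4
n = 40, Σfx = 89, mean = 2.2250
Σfx² = 255
Σf(x − x̄)² = Σfx² − (Σfx)²/n = 255 − 89²/40 = 56.9750
Sample variance = 56.9750 / 39 = 1.4609

1.461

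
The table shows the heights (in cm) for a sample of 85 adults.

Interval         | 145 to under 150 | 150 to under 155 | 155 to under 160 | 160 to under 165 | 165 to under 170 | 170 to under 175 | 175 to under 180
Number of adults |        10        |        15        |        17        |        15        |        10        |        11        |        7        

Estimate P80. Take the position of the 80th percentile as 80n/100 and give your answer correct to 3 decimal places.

Cumulative frequencies: 10, 25, 42, 57, 67, 78, 85
n = 85; position = 80n/100 = 68.
This falls in the class 170 to under 175: L = 170, F = 67, f = 11, h = 5.
80th percentile ≈ 170 + ((68 − 67) / 11) × 5 = 170.4545

170.455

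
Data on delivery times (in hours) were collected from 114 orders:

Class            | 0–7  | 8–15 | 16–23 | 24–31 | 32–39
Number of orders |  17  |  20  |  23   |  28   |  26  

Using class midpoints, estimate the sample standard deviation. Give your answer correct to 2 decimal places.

11.01

Midpoints: 3.5, 11.5, 19.5, 27.5, 35.5
n = 114, Σfm = 2431, mean = 21.3246
Σfm² = 65540.5
Σf(m − x̄)² = Σfm² − (Σfm)²/n = 65540.5 − 2431²/114 = 13700.4912
Sample variance = 13700.4912 / 113 = 121.2433
Standard deviation = √121.2433 = 11.0111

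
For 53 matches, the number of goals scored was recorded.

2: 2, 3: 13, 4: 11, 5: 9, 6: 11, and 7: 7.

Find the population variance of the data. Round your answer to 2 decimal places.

2.15

Values: 2, 3, 4, 5, 6, 7
n = 53, Σfx = 247, mean = 4.6604
Σfx² = 1265
Σf(x − x̄)² = Σfx² − (Σfx)²/n = 1265 − 247²/53 = 113.8868
Population variance = 113.8868 / 53 = 2.1488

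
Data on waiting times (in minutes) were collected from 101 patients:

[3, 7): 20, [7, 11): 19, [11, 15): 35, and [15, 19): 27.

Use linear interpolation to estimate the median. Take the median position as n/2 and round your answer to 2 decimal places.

Cumulative frequencies: 20, 39, 74, 101
n = 101; position = n/2 = 50.5.
This falls in the class [11, 15): L = 11, F = 39, f = 35, h = 4.
Median ≈ 11 + ((50.5 − 39) / 35) × 4 = 12.3143

12.31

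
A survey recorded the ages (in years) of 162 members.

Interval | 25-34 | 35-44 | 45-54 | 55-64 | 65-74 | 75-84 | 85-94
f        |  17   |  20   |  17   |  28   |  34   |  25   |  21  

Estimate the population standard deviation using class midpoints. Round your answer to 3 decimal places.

Midpoints: 29.5, 39.5, 49.5, 59.5, 69.5, 79.5, 89.5
n = 162, Σfm = 10029, mean = 61.9074
Σfm² = 677230.5
Σf(m − x̄)² = Σfm² − (Σfm)²/n = 677230.5 − 10029²/162 = 56361.1111
Population variance = 56361.1111 / 162 = 347.9081
Standard deviation = √347.9081 = 18.6523

18.652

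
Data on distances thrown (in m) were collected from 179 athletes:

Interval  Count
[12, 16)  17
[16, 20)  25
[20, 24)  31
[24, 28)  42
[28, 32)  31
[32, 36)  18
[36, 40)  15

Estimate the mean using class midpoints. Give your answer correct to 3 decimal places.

Midpoints: 14, 18, 22, 26, 30, 34, 38
Σfm = 17×14 + 25×18 + 31×22 + 42×26 + 31×30 + 18×34 + 15×38 = 4574
n = Σf = 179
Mean = 4574 / 179 = 25.5531

25.553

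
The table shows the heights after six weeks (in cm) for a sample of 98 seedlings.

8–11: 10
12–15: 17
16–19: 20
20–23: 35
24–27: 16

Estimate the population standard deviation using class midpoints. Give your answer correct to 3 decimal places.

Midpoints: 9.5, 13.5, 17.5, 21.5, 25.5
n = 98, Σfm = 1835, mean = 18.7245
Σfm² = 36708.5
Σf(m − x̄)² = Σfm² − (Σfm)²/n = 36708.5 − 1835²/98 = 2349.0612
Population variance = 2349.0612 / 98 = 23.9700
Standard deviation = √23.9700 = 4.8959

4.896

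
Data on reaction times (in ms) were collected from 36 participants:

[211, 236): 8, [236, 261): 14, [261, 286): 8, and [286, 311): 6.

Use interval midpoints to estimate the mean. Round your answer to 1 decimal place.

Midpoints: 223.5, 248.5, 273.5, 298.5
Σfm = 8×223.5 + 14×248.5 + 8×273.5 + 6×298.5 = 9246
n = Σf = 36
Mean = 9246 / 36 = 256.8333

256.8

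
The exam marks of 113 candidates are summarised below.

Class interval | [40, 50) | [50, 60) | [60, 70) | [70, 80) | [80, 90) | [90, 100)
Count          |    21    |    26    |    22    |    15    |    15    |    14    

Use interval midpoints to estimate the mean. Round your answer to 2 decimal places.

Midpoints: 45, 55, 65, 75, 85, 95
Σfm = 21×45 + 26×55 + 22×65 + 15×75 + 15×85 + 14×95 = 7535
n = Σf = 113
Mean = 7535 / 113 = 66.6814

66.68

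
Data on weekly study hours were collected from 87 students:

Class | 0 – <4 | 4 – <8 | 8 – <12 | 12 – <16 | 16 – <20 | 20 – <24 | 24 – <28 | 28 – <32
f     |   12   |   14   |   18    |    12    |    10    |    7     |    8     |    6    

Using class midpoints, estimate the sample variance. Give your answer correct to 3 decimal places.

Midpoints: 2, 6, 10, 14, 18, 22, 26, 30
n = 87, Σfm = 1178, mean = 13.5402
Σfm² = 22140
Σf(m − x̄)² = Σfm² − (Σfm)²/n = 22140 − 1178²/87 = 6189.6092
Sample variance = 6189.6092 / 86 = 71.9722

71.972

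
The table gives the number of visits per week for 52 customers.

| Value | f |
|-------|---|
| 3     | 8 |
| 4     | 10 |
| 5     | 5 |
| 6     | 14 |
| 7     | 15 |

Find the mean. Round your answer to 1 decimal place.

Values: 3, 4, 5, 6, 7
Σfx = 8×3 + 10×4 + 5×5 + 14×6 + 15×7 = 278
n = Σf = 52
Mean = 278 / 52 = 5.3462

5.3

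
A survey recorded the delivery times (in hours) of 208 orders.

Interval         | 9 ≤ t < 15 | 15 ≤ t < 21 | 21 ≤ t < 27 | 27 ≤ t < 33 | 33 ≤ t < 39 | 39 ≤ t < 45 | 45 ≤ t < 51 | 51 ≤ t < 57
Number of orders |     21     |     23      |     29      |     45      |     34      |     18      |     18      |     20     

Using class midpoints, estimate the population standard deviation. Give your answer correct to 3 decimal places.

12.321

Midpoints: 12, 18, 24, 30, 36, 42, 48, 54
n = 208, Σfm = 6636, mean = 31.9038
Σfm² = 243288
Σf(m − x̄)² = Σfm² − (Σfm)²/n = 243288 − 6636²/208 = 31574.0769
Population variance = 31574.0769 / 208 = 151.7984
Standard deviation = √151.7984 = 12.3207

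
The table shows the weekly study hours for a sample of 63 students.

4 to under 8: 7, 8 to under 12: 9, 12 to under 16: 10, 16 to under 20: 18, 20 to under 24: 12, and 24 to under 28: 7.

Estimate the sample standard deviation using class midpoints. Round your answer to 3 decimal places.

Midpoints: 6, 10, 14, 18, 22, 26
n = 63, Σfm = 1042, mean = 16.5397
Σfm² = 19484
Σf(m − x̄)² = Σfm² − (Σfm)²/n = 19484 − 1042²/63 = 2249.6508
Sample variance = 2249.6508 / 62 = 36.2847
Standard deviation = √36.2847 = 6.0237

6.024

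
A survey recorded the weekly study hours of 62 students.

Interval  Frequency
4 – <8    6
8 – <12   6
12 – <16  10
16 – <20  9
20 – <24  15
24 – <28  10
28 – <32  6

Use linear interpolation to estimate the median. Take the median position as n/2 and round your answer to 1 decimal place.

Cumulative frequencies: 6, 12, 22, 31, 46, 56, 62
n = 62; position = n/2 = 31.
This falls in the class 16 – <20: L = 16, F = 22, f = 9, h = 4.
Median ≈ 16 + ((31 − 22) / 9) × 4 = 20.0000

20.0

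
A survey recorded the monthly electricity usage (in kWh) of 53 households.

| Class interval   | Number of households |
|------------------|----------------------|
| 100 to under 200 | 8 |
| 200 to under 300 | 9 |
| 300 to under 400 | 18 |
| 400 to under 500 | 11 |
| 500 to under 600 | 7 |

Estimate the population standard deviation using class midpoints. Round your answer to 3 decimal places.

Midpoints: 150, 250, 350, 450, 550
n = 53, Σfm = 18550, mean = 350.0000
Σfm² = 7292500
Σf(m − x̄)² = Σfm² − (Σfm)²/n = 7292500 − 18550²/53 = 800000.0000
Population variance = 800000.0000 / 53 = 15094.3396
Standard deviation = √15094.3396 = 122.8590

122.859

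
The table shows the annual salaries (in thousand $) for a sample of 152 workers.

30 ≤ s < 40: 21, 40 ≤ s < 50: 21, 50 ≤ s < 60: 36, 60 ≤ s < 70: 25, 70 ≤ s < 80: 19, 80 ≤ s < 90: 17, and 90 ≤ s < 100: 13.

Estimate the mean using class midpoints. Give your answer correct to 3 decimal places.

Midpoints: 35, 45, 55, 65, 75, 85, 95
Σfm = 21×35 + 21×45 + 36×55 + 25×65 + 19×75 + 17×85 + 13×95 = 9390
n = Σf = 152
Mean = 9390 / 152 = 61.7763

61.776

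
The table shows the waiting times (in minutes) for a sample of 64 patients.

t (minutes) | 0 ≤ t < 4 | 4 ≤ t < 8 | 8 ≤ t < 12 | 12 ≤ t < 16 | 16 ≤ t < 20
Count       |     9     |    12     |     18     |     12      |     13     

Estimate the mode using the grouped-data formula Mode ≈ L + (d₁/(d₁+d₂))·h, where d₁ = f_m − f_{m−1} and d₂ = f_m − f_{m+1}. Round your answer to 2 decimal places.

Modal class: 8 ≤ t < 12 (highest frequency 18).
d₁ = 18 − 12 = 6, d₂ = 18 − 12 = 6
Mode ≈ 8 + (6/(6+6)) × 4 = 8 + 2.0000 = 10.0000

10.00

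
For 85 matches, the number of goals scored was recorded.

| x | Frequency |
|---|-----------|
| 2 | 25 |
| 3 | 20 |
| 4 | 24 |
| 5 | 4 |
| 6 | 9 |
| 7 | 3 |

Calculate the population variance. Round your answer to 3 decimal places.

1.989

Values: 2, 3, 4, 5, 6, 7
n = 85, Σfx = 301, mean = 3.5412
Σfx² = 1235
Σf(x − x̄)² = Σfx² − (Σfx)²/n = 1235 − 301²/85 = 169.1059
Population variance = 169.1059 / 85 = 1.9895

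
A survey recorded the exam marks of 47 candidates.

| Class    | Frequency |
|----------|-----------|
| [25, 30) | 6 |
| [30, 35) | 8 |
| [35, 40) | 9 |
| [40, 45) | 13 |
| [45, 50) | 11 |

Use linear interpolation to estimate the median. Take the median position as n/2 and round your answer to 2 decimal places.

40.19

Cumulative frequencies: 6, 14, 23, 36, 47
n = 47; position = n/2 = 23.5.
This falls in the class [40, 45): L = 40, F = 23, f = 13, h = 5.
Median ≈ 40 + ((23.5 − 23) / 13) × 5 = 40.1923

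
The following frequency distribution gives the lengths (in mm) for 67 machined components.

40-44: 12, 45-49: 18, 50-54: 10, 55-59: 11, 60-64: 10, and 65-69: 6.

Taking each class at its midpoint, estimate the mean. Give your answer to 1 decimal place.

Midpoints: 42, 47, 52, 57, 62, 67
Σfm = 12×42 + 18×47 + 10×52 + 11×57 + 10×62 + 6×67 = 3519
n = Σf = 67
Mean = 3519 / 67 = 52.5224

52.5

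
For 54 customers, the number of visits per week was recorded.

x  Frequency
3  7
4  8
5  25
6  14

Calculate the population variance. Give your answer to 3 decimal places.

0.904

Values: 3, 4, 5, 6
n = 54, Σfx = 262, mean = 4.8519
Σfx² = 1320
Σf(x − x̄)² = Σfx² − (Σfx)²/n = 1320 − 262²/54 = 48.8148
Population variance = 48.8148 / 54 = 0.9040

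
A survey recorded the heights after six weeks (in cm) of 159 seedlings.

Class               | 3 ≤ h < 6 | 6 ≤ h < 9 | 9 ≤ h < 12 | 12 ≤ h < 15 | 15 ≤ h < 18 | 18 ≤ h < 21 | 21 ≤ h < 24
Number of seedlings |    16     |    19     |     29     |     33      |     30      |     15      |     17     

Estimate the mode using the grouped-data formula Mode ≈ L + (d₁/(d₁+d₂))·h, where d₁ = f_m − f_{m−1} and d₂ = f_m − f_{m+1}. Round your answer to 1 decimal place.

13.7

Modal class: 12 ≤ h < 15 (highest frequency 33).
d₁ = 33 − 29 = 4, d₂ = 33 − 30 = 3
Mode ≈ 12 + (4/(4+3)) × 3 = 12 + 1.7143 = 13.7143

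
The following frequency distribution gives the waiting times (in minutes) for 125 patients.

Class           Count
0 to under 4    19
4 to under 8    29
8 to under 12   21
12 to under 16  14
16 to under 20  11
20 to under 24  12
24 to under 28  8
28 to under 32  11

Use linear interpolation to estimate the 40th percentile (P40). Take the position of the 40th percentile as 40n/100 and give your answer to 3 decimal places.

Cumulative frequencies: 19, 48, 69, 83, 94, 106, 114, 125
n = 125; position = 40n/100 = 50.
This falls in the class 8 to under 12: L = 8, F = 48, f = 21, h = 4.
40th percentile ≈ 8 + ((50 − 48) / 21) × 4 = 8.3810

8.381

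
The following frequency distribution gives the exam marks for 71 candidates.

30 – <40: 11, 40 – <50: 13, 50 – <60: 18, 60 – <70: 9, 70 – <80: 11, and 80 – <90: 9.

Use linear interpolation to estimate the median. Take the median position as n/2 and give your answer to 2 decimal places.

Cumulative frequencies: 11, 24, 42, 51, 62, 71
n = 71; position = n/2 = 35.5.
This falls in the class 50 – <60: L = 50, F = 24, f = 18, h = 10.
Median ≈ 50 + ((35.5 − 24) / 18) × 10 = 56.3889

56.39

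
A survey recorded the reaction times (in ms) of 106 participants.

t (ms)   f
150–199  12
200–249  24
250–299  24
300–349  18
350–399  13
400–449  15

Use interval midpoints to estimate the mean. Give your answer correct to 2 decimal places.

Midpoints: 174.5, 224.5, 274.5, 324.5, 374.5, 424.5
Σfm = 12×174.5 + 24×224.5 + 24×274.5 + 18×324.5 + 13×374.5 + 15×424.5 = 31147
n = Σf = 106
Mean = 31147 / 106 = 293.8396

293.84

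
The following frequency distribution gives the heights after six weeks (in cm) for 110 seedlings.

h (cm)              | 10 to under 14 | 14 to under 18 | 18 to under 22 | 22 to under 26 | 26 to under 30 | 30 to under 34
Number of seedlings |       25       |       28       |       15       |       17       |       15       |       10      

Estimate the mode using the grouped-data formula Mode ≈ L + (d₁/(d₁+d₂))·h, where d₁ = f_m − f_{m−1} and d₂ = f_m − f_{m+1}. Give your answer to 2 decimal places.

14.75

Modal class: 14 to under 18 (highest frequency 28).
d₁ = 28 − 25 = 3, d₂ = 28 − 15 = 13
Mode ≈ 14 + (3/(3+13)) × 4 = 14 + 0.7500 = 14.7500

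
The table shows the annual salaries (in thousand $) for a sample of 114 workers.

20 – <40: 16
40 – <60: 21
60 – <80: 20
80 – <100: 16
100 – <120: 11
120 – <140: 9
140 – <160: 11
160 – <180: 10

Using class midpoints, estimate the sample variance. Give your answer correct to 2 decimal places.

1959.07

Midpoints: 30, 50, 70, 90, 110, 130, 150, 170
n = 114, Σfm = 10100, mean = 88.5965
Σfm² = 1116200
Σf(m − x̄)² = Σfm² − (Σfm)²/n = 1116200 − 10100²/114 = 221375.4386
Sample variance = 221375.4386 / 113 = 1959.0747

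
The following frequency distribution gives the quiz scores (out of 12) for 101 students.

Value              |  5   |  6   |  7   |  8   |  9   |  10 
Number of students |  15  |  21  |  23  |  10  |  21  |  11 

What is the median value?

7

Cumulative frequencies: 15, 36, 59, 69, 90, 101
n = 101, so the median is the value in position (n+1)/2 = 51.
Position 51 falls at value 7.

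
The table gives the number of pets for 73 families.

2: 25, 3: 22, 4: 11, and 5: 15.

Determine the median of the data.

3

Cumulative frequencies: 25, 47, 58, 73
n = 73, so the median is the value in position (n+1)/2 = 37.
Position 37 falls at value 3.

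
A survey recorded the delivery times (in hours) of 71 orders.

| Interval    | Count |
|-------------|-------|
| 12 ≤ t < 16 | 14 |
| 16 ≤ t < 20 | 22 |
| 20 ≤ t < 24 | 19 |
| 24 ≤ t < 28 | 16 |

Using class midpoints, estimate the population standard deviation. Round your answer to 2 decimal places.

4.18

Midpoints: 14, 18, 22, 26
n = 71, Σfm = 1426, mean = 20.0845
Σfm² = 29884
Σf(m − x̄)² = Σfm² − (Σfm)²/n = 29884 − 1426²/71 = 1243.4930
Population variance = 1243.4930 / 71 = 17.5140
Standard deviation = √17.5140 = 4.1850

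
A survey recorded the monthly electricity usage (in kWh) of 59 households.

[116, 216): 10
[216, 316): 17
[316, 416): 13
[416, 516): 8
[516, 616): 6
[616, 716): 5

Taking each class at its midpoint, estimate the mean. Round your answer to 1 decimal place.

Midpoints: 166, 266, 366, 466, 566, 666
Σfm = 10×166 + 17×266 + 13×366 + 8×466 + 6×566 + 5×666 = 21394
n = Σf = 59
Mean = 21394 / 59 = 362.6102

362.6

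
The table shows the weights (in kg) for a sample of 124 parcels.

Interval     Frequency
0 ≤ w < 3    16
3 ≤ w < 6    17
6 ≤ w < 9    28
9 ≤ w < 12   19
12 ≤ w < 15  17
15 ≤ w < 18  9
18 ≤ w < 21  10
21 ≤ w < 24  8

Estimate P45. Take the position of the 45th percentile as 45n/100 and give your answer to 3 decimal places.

Cumulative frequencies: 16, 33, 61, 80, 97, 106, 116, 124
n = 124; position = 45n/100 = 55.8.
This falls in the class 6 ≤ w < 9: L = 6, F = 33, f = 28, h = 3.
45th percentile ≈ 6 + ((55.8 − 33) / 28) × 3 = 8.4429

8.443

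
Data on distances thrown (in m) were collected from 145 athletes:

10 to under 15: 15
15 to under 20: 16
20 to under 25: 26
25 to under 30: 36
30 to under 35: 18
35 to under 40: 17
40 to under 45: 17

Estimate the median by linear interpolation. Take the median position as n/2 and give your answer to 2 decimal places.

Cumulative frequencies: 15, 31, 57, 93, 111, 128, 145
n = 145; position = n/2 = 72.5.
This falls in the class 25 to under 30: L = 25, F = 57, f = 36, h = 5.
Median ≈ 25 + ((72.5 − 57) / 36) × 5 = 27.1528

27.15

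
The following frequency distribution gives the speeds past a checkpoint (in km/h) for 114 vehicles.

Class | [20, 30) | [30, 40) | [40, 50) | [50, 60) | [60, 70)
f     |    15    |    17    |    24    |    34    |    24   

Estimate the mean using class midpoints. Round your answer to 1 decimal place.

48.1

Midpoints: 25, 35, 45, 55, 65
Σfm = 15×25 + 17×35 + 24×45 + 34×55 + 24×65 = 5480
n = Σf = 114
Mean = 5480 / 114 = 48.0702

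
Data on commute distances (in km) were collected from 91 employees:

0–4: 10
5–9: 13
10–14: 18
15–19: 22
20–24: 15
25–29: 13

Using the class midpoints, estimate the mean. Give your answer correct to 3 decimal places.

15.187

Midpoints: 2, 7, 12, 17, 22, 27
Σfm = 10×2 + 13×7 + 18×12 + 22×17 + 15×22 + 13×27 = 1382
n = Σf = 91
Mean = 1382 / 91 = 15.1868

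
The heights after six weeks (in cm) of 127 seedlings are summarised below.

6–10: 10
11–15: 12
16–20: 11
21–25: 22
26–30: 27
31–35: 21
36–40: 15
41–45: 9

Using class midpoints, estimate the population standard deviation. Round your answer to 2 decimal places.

Midpoints: 8, 13, 18, 23, 28, 33, 38, 43
n = 127, Σfm = 3346, mean = 26.3465
Σfm² = 100208
Σf(m − x̄)² = Σfm² − (Σfm)²/n = 100208 − 3346²/127 = 12052.7559
Population variance = 12052.7559 / 127 = 94.9036
Standard deviation = √94.9036 = 9.7418

9.74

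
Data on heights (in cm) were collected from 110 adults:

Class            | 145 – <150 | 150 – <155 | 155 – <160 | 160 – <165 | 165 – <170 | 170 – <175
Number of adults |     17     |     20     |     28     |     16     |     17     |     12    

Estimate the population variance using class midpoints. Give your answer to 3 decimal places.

61.521

Midpoints: 147.5, 152.5, 157.5, 162.5, 167.5, 172.5
n = 110, Σfm = 17485, mean = 158.9545
Σfm² = 2786087.5
Σf(m − x̄)² = Σfm² − (Σfm)²/n = 2786087.5 − 17485²/110 = 6767.2727
Population variance = 6767.2727 / 110 = 61.5207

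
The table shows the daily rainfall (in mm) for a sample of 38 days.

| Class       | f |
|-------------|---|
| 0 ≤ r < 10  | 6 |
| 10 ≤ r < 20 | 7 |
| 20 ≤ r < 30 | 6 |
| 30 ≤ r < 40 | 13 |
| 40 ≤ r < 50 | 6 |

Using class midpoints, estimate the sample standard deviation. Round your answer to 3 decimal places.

13.462

Midpoints: 5, 15, 25, 35, 45
n = 38, Σfm = 1010, mean = 26.5789
Σfm² = 33550
Σf(m − x̄)² = Σfm² − (Σfm)²/n = 33550 − 1010²/38 = 6705.2632
Sample variance = 6705.2632 / 37 = 181.2233
Standard deviation = √181.2233 = 13.4619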